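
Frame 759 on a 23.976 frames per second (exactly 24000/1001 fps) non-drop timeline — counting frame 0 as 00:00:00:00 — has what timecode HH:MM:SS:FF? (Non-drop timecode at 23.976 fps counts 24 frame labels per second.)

759 ÷ 24 = 31 full seconds, remainder 15 frames.
31 s = 0 h 0 min 31 s.
Timecode: 00:00:31:15.

00:00:31:15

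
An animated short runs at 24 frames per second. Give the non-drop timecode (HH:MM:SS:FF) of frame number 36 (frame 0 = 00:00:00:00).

36 ÷ 24 = 1 full seconds, remainder 12 frames.
1 s = 0 h 0 min 1 s.
Timecode: 00:00:01:12.

00:00:01:12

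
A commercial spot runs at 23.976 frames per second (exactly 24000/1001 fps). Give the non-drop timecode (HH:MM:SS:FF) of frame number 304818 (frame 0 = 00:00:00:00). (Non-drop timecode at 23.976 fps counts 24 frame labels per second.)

03:31:40:18

304818 ÷ 24 = 12700 full seconds, remainder 18 frames.
12700 s = 3 h 31 min 40 s.
Timecode: 03:31:40:18.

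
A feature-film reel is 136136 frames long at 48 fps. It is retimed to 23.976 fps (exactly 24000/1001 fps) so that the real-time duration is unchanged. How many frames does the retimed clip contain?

68000 frames

Target frames = source frames × (target rate / source rate) = 136136 × (24000/1001)/(48) = 136136 × 500/1001 = 68000.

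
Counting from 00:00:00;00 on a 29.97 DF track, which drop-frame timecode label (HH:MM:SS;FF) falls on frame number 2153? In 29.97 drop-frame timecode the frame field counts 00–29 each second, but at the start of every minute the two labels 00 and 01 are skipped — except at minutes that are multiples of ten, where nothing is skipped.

00:01:11;25

Ten DF minutes hold 17982 frames, so frame 2153 lies in block 0 (frames 0–17981) with 2153 frames into that block.
The block's first minute is 1800 frames and the rest 1798 each; 2153 frames reaches minute 1, so 0 × 18 + 1 × 2 = 2 labels have been skipped so far.
Adding those back, label number 2153 + 2 = 2155 at 30 labels/s is 71 s + 25 f = 0 h 1 min 11 s frame 25, i.e. 00:01:11;25.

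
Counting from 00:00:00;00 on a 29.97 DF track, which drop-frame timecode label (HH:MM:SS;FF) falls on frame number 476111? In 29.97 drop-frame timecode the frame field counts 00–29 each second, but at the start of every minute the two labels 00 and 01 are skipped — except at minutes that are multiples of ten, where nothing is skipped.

04:24:46;07

Each 10-minute DF block holds 10 × 60 × 30 − 9 × 2 = 17982 frames. 476111 ÷ 17982 → 26 full blocks, remainder 8579.
Within the partial block the first minute is 1800 frames and each further minute 1798, so 4 further minute boundaries passed. Total skipped labels = 18 × 26 + 2 × 4 = 476.
Non-drop label index = 476111 + 476 = 476587; at 30 labels/s that is 04:24:46:07, i.e. DF 04:24:46;07.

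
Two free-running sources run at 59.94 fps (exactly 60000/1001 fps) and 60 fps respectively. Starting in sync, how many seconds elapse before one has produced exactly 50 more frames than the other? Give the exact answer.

The gap grows by |60 − 60000/1001| = 60/1001 frames per second.
Time for a 50-frame gap: 50 ÷ (60/1001) = 5005/6 s.

5005/6 seconds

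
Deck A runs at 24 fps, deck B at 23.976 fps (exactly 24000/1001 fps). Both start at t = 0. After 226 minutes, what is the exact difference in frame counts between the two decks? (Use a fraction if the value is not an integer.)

325440/1001 frames

226 min = 13560 s.
A emits 24 × 13560 = 325440 frames; B emits 24000/1001 × 13560 = 325440000/1001.
Difference = 325440/1001 frames (≈ 325.1149); B is behind A.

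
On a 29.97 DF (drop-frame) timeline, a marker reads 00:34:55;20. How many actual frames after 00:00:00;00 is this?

62808

Complete 10-minute blocks: 3, each 17982 frames → 53946.
Remaining 4 whole minutes in the current block: 1800 + 3 × 1798 = 7194 frames.
Within the current minute: 55 × 30 + 20 − 2 = 1668 (labels ;00/;01 skipped at this minute). Total = 53946 + 7194 + 1668 = 62808.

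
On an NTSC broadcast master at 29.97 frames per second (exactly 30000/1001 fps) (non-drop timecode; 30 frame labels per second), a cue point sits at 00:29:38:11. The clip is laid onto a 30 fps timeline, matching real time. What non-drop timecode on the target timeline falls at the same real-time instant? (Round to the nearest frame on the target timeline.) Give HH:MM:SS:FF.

Source frame index: (0×3600 + 29×60 + 38) × 30 + 11 = 53351.
Real time: 53351 / (30000/1001) = 53404351/30000 s.
Target frame: (53404351/30000) × (30) = 53404351/1000 ≈ 53404.351 → 53404.
At 30 labels/s: frame 53404 → 00:29:40:04.

00:29:40:04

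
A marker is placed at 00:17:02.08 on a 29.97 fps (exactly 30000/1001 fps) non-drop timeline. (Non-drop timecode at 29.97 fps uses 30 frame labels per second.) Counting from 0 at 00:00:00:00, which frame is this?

Total seconds to the label: (0 × 3600 + 17 × 60 + 2) = 1022.
Frame index = 1022 × 30 + 8 = 30668.

30668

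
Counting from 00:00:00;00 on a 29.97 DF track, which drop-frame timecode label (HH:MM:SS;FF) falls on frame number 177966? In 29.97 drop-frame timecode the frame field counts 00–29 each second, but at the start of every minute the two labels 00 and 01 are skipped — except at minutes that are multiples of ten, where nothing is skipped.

Each 10-minute DF block holds 10 × 60 × 30 − 9 × 2 = 17982 frames. 177966 ÷ 17982 → 9 full blocks, remainder 16128.
Within the partial block the first minute is 1800 frames and each further minute 1798, so 8 further minute boundaries passed. Total skipped labels = 18 × 9 + 2 × 8 = 178.
Non-drop label index = 177966 + 178 = 178144; at 30 labels/s that is 01:38:58:04, i.e. DF 01:38:58;04.

01:38:58;04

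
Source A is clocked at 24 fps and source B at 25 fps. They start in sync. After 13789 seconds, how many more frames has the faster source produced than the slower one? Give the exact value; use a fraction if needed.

A emits 24 × 13789 = 330936 frames; B emits 25 × 13789 = 344725.
Difference = 13789 frames; B is ahead of A.

13789 frames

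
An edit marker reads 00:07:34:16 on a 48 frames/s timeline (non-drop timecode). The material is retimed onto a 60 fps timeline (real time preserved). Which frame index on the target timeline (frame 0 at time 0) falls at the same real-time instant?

Source frame index: (0×3600 + 7×60 + 34) × 48 + 16 = 21808.
Real time: 21808 / (48) = 1363/3 s.
Target frame: (1363/3) × (60) = 27260.

frame 27260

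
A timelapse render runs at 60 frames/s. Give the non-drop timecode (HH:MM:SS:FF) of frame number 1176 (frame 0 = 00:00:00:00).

1176 ÷ 60 = 19 full seconds, remainder 36 frames.
19 s = 0 h 0 min 19 s.
Timecode: 00:00:19:36.

00:00:19:36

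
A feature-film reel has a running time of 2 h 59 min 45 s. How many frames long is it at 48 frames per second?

2 h 59 min 45 s = 10785 s.
Frames = 10785 × 48 = 517680.

517680 frames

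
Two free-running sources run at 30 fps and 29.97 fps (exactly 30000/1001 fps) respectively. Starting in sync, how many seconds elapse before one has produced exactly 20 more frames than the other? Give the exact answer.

The gap grows by |30000/1001 − 30| = 30/1001 frames per second.
Time for a 20-frame gap: 20 ÷ (30/1001) = 2002/3 s.

2002/3 seconds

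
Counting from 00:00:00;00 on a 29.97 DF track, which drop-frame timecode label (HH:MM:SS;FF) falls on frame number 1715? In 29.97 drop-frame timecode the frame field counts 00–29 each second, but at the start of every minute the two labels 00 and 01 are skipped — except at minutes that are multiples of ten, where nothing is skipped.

00:00:57;05

Each 10-minute DF block holds 10 × 60 × 30 − 9 × 2 = 17982 frames. 1715 ÷ 17982 → 0 full blocks, remainder 1715.
Within the partial block the first minute is 1800 frames and each further minute 1798, so 0 further minute boundaries passed. Total skipped labels = 18 × 0 + 2 × 0 = 0.
Non-drop label index = 1715 + 0 = 1715; at 30 labels/s that is 00:00:57:05, i.e. DF 00:00:57;05.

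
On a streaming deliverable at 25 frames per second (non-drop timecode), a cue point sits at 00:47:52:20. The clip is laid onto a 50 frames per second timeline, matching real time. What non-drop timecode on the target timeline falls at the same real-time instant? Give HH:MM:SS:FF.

Source frame index: (0×3600 + 47×60 + 52) × 25 + 20 = 71820.
Real time: 71820 / (25) = 14364/5 s.
Target frame: (14364/5) × (50) = 143640.
At 50 labels/s: frame 143640 → 00:47:52:40.

00:47:52:40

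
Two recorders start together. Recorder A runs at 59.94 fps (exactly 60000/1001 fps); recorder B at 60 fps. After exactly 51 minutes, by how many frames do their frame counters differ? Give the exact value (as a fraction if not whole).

51 min = 3060 s.
A emits 60000/1001 × 3060 = 183600000/1001 frames; B emits 60 × 3060 = 183600.
Difference = 183600/1001 frames (≈ 183.4166); B is ahead of A.

183600/1001 frames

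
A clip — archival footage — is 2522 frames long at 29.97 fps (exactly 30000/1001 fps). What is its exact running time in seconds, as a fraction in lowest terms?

1262261/15000 seconds

Running time = 2522 ÷ (30000/1001) = 2522 × 1001/30000 = 1262261/15000 s.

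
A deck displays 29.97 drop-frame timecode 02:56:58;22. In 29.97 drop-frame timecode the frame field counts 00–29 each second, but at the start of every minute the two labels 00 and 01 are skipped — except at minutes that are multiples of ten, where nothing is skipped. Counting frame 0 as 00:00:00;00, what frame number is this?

As if non-drop at 30 labels/s: (2 × 3600 + 56 × 60 + 58) × 30 + 22 = 318562.
Minute boundaries passed: 176; those not divisible by 10: 176 − 17 = 159; dropped labels = 2 × 159 = 318.
Actual frame index = 318562 − 318 = 318244.

318244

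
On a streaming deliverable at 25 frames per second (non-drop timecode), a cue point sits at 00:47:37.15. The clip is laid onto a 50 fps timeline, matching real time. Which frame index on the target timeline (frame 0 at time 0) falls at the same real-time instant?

Source frame index: (0×3600 + 47×60 + 37) × 25 + 15 = 71440.
Real time: 71440 / (25) = 14288/5 s.
Target frame: (14288/5) × (50) = 142880.

frame 142880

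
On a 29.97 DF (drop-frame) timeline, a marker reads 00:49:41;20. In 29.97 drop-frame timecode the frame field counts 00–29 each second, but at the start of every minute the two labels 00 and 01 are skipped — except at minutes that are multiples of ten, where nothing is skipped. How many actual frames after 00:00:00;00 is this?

89360

As if non-drop at 30 labels/s: (0 × 3600 + 49 × 60 + 41) × 30 + 20 = 89450.
Minute boundaries passed: 49; those not divisible by 10: 49 − 4 = 45; dropped labels = 2 × 45 = 90.
Actual frame index = 89450 − 90 = 89360.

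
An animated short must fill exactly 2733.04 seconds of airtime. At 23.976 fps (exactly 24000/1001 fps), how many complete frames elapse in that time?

65527 frames

Frames = 2733.04 × 24000/1001 = 65592960/1001 ≈ 65527.4326.
Complete frames: 65527.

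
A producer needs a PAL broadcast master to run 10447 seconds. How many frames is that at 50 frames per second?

Frames = 10447 × 50 = 522350.

522350 frames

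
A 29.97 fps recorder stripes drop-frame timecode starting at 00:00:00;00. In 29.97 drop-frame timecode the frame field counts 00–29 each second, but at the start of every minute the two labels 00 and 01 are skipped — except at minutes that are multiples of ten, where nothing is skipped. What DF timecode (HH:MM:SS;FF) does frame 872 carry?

00:00:29;02

Each 10-minute DF block holds 10 × 60 × 30 − 9 × 2 = 17982 frames. 872 ÷ 17982 → 0 full blocks, remainder 872.
Within the partial block the first minute is 1800 frames and each further minute 1798, so 0 further minute boundaries passed. Total skipped labels = 18 × 0 + 2 × 0 = 0.
Non-drop label index = 872 + 0 = 872; at 30 labels/s that is 00:00:29:02, i.e. DF 00:00:29;02.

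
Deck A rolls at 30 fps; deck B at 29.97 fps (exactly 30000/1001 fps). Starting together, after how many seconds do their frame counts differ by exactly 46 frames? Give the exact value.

23023/15 seconds

The gap grows by |30000/1001 − 30| = 30/1001 frames per second.
Time for a 46-frame gap: 46 ÷ (30/1001) = 23023/15 s.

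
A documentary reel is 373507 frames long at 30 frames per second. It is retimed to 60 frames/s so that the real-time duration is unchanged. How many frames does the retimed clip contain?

747014 frames

Target frames = source frames × (target rate / source rate) = 373507 × (60)/(30) = 373507 × 2 = 747014.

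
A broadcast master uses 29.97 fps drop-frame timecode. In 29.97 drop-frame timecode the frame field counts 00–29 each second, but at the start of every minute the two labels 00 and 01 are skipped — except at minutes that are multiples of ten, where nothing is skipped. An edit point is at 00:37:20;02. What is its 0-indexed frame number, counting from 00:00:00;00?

67134

Complete 10-minute blocks: 3, each 17982 frames → 53946.
Remaining 7 whole minutes in the current block: 1800 + 6 × 1798 = 12588 frames.
Within the current minute: 20 × 30 + 2 − 2 = 600 (labels ;00/;01 skipped at this minute). Total = 53946 + 12588 + 600 = 67134.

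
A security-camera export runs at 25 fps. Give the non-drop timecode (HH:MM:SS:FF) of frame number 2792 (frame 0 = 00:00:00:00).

2792 ÷ 25 = 111 full seconds, remainder 17 frames.
111 s = 0 h 1 min 51 s.
Timecode: 00:01:51:17.

00:01:51:17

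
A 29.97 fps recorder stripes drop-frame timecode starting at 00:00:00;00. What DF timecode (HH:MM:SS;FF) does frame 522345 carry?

04:50:28;27

Each 10-minute DF block holds 10 × 60 × 30 − 9 × 2 = 17982 frames. 522345 ÷ 17982 → 29 full blocks, remainder 867.
Within the partial block the first minute is 1800 frames and each further minute 1798, so 0 further minute boundaries passed. Total skipped labels = 18 × 29 + 2 × 0 = 522.
Non-drop label index = 522345 + 522 = 522867; at 30 labels/s that is 04:50:28:27, i.e. DF 04:50:28;27.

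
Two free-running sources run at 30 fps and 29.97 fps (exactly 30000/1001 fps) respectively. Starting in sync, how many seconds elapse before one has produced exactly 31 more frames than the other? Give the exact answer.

The gap grows by |30000/1001 − 30| = 30/1001 frames per second.
Time for a 31-frame gap: 31 ÷ (30/1001) = 31031/30 s.

31031/30 seconds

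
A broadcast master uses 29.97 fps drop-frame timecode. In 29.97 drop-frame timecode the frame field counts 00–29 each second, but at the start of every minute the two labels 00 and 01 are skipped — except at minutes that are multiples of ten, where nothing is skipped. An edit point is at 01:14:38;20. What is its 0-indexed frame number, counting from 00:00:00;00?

As if non-drop at 30 labels/s: (1 × 3600 + 14 × 60 + 38) × 30 + 20 = 134360.
Minute boundaries passed: 74; those not divisible by 10: 74 − 7 = 67; dropped labels = 2 × 67 = 134.
Actual frame index = 134360 − 134 = 134226.

134226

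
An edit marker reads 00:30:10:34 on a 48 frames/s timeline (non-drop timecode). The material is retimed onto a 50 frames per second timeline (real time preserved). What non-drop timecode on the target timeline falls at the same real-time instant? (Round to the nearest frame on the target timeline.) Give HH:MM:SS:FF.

Source frame index: (0×3600 + 30×60 + 10) × 48 + 34 = 86914.
Real time: 86914 / (48) = 43457/24 s.
Target frame: (43457/24) × (50) = 1086425/12 ≈ 90535.417 → 90535.
At 50 labels/s: frame 90535 → 00:30:10:35.

00:30:10:35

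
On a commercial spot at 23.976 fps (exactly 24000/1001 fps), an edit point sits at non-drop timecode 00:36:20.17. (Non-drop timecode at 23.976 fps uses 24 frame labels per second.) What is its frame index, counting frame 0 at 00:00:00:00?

Total seconds to the label: (0 × 3600 + 36 × 60 + 20) = 2180.
Frame index = 2180 × 24 + 17 = 52337.

frame 52337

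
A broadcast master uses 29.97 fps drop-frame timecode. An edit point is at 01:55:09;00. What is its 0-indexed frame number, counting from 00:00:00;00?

207062

Complete 10-minute blocks: 11, each 17982 frames → 197802.
Remaining 5 whole minutes in the current block: 1800 + 4 × 1798 = 8992 frames.
Within the current minute: 9 × 30 + 0 − 2 = 268 (labels ;00/;01 skipped at this minute). Total = 197802 + 8992 + 268 = 207062.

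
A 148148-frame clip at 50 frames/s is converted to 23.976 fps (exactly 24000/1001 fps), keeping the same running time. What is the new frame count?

71040 frames

Target frames = source frames × (target rate / source rate) = 148148 × (24000/1001)/(50) = 148148 × 480/1001 = 71040.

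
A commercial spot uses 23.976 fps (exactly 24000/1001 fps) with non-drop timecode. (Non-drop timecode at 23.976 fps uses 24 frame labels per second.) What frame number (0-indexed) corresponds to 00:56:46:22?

Total seconds to the label: (0 × 3600 + 56 × 60 + 46) = 3406.
Frame index = 3406 × 24 + 22 = 81766.

81766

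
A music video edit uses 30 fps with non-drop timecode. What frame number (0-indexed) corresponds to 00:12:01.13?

21643

Total seconds to the label: (0 × 3600 + 12 × 60 + 1) = 721.
Frame index = 721 × 30 + 13 = 21643.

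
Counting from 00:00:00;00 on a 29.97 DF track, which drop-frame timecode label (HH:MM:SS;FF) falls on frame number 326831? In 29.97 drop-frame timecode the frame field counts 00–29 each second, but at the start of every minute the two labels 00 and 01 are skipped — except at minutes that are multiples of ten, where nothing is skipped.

03:01:45;07

Each 10-minute DF block holds 10 × 60 × 30 − 9 × 2 = 17982 frames. 326831 ÷ 17982 → 18 full blocks, remainder 3155.
Within the partial block the first minute is 1800 frames and each further minute 1798, so 1 further minute boundary passed. Total skipped labels = 18 × 18 + 2 × 1 = 326.
Non-drop label index = 326831 + 326 = 327157; at 30 labels/s that is 03:01:45:07, i.e. DF 03:01:45;07.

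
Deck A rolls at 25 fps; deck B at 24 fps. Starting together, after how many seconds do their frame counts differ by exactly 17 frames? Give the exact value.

17 seconds

The gap grows by |24 − 25| = 1 frame per second.
Time for a 17-frame gap: 17 ÷ (1) = 17 s.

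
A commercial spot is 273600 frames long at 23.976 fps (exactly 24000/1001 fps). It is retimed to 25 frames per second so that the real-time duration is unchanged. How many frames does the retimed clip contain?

Target frames = source frames × (target rate / source rate) = 273600 × (25)/(24000/1001) = 273600 × 1001/960 = 285285.

285285 frames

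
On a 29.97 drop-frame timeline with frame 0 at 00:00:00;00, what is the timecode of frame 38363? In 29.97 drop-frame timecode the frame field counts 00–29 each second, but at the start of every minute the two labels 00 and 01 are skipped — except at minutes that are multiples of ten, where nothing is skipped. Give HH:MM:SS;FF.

Each 10-minute DF block holds 10 × 60 × 30 − 9 × 2 = 17982 frames. 38363 ÷ 17982 → 2 full blocks, remainder 2399.
Within the partial block the first minute is 1800 frames and each further minute 1798, so 1 further minute boundary passed. Total skipped labels = 18 × 2 + 2 × 1 = 38.
Non-drop label index = 38363 + 38 = 38401; at 30 labels/s that is 00:21:20:01, i.e. DF 00:21:20;01.

00:21:20;01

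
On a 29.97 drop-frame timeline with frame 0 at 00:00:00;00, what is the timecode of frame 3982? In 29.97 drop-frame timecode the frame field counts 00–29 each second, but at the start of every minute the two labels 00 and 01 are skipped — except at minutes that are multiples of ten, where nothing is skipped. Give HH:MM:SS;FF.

Each 10-minute DF block holds 10 × 60 × 30 − 9 × 2 = 17982 frames. 3982 ÷ 17982 → 0 full blocks, remainder 3982.
Within the partial block the first minute is 1800 frames and each further minute 1798, so 2 further minute boundaries passed. Total skipped labels = 18 × 0 + 2 × 2 = 4.
Non-drop label index = 3982 + 4 = 3986; at 30 labels/s that is 00:02:12:26, i.e. DF 00:02:12;26.

00:02:12;26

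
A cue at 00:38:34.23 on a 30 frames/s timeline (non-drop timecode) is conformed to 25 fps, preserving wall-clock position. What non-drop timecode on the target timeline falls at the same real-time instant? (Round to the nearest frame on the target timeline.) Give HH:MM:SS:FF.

Source frame index: (0×3600 + 38×60 + 34) × 30 + 23 = 69443.
Real time: 69443 / (30) = 69443/30 s.
Target frame: (69443/30) × (25) = 347215/6 ≈ 57869.167 → 57869.
At 25 labels/s: frame 57869 → 00:38:34:19.

00:38:34:19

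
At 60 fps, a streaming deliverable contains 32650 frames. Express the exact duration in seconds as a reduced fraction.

Running time = 32650 ÷ (60) = 32650 × 1/60 = 3265/6 s.

3265/6 seconds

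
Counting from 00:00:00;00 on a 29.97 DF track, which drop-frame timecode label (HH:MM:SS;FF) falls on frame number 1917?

Ten DF minutes hold 17982 frames, so frame 1917 lies in block 0 (frames 0–17981) with 1917 frames into that block.
The block's first minute is 1800 frames and the rest 1798 each; 1917 frames reaches minute 1, so 0 × 18 + 1 × 2 = 2 labels have been skipped so far.
Adding those back, label number 1917 + 2 = 1919 at 30 labels/s is 63 s + 29 f = 0 h 1 min 3 s frame 29, i.e. 00:01:03;29.

00:01:03;29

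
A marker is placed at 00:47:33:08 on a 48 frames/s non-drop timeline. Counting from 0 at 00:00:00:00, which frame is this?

136952

Total seconds to the label: (0 × 3600 + 47 × 60 + 33) = 2853.
Frame index = 2853 × 48 + 8 = 136952.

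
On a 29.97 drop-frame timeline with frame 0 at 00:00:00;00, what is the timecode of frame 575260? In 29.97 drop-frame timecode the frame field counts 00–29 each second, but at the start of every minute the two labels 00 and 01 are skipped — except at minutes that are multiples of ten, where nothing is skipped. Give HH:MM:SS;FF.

05:19:54;16

Ten DF minutes hold 17982 frames, so frame 575260 lies in block 31 (frames 557442–575423) with 17818 frames into that block.
The block's first minute is 1800 frames and the rest 1798 each; 17818 frames reaches minute 9, so 31 × 18 + 9 × 2 = 576 labels have been skipped so far.
Adding those back, label number 575260 + 576 = 575836 at 30 labels/s is 19194 s + 16 f = 5 h 19 min 54 s frame 16, i.e. 05:19:54;16.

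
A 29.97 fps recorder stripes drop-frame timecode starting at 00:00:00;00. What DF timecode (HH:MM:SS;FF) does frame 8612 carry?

Ten DF minutes hold 17982 frames, so frame 8612 lies in block 0 (frames 0–17981) with 8612 frames into that block.
The block's first minute is 1800 frames and the rest 1798 each; 8612 frames reaches minute 4, so 0 × 18 + 4 × 2 = 8 labels have been skipped so far.
Adding those back, label number 8612 + 8 = 8620 at 30 labels/s is 287 s + 10 f = 0 h 4 min 47 s frame 10, i.e. 00:04:47;10.

00:04:47;10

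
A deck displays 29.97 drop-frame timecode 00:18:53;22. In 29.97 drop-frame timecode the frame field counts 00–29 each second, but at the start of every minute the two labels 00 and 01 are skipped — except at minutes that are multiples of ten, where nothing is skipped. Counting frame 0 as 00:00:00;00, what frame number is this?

Complete 10-minute blocks: 1, each 17982 frames → 17982.
Remaining 8 whole minutes in the current block: 1800 + 7 × 1798 = 14386 frames.
Within the current minute: 53 × 30 + 22 − 2 = 1610 (labels ;00/;01 skipped at this minute). Total = 17982 + 14386 + 1610 = 33978.

33978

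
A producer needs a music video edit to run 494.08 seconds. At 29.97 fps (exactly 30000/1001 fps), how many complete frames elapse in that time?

14807 frames

Frames = 494.08 × 30000/1001 = 14822400/1001 ≈ 14807.5924.
Complete frames: 14807.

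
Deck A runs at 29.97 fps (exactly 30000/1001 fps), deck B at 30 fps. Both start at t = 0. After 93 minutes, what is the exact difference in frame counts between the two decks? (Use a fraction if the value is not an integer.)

93 min = 5580 s.
A emits 30000/1001 × 5580 = 167400000/1001 frames; B emits 30 × 5580 = 167400.
Difference = 167400/1001 frames (≈ 167.2328); B is ahead of A.

167400/1001 frames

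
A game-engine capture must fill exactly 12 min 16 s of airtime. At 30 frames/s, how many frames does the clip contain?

22080 frames

12 min 16 s = 736 s.
Frames = 736 × 30 = 22080.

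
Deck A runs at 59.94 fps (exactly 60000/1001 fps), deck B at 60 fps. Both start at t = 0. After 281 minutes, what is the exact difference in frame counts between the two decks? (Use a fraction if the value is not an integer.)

1011600/1001 frames

281 min = 16860 s.
A emits 60000/1001 × 16860 = 1011600000/1001 frames; B emits 60 × 16860 = 1011600.
Difference = 1011600/1001 frames (≈ 1010.5894); B is ahead of A.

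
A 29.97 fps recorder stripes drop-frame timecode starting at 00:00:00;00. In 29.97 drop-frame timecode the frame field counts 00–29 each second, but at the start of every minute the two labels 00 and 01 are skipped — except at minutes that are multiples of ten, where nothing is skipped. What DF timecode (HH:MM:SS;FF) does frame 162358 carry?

Each 10-minute DF block holds 10 × 60 × 30 − 9 × 2 = 17982 frames. 162358 ÷ 17982 → 9 full blocks, remainder 520.
Within the partial block the first minute is 1800 frames and each further minute 1798, so 0 further minute boundaries passed. Total skipped labels = 18 × 9 + 2 × 0 = 162.
Non-drop label index = 162358 + 162 = 162520; at 30 labels/s that is 01:30:17:10, i.e. DF 01:30:17;10.

01:30:17;10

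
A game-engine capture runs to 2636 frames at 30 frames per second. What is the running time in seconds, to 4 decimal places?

87.8667 seconds

Running time = 2636 × 1/30 = 1318/15 s ≈ 87.8667 s.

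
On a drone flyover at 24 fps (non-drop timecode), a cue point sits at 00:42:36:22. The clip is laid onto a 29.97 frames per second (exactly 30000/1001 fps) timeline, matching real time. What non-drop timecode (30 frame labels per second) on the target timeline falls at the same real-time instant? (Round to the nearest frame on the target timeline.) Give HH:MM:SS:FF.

00:42:34:11

Source frame index: (0×3600 + 42×60 + 36) × 24 + 22 = 61366.
Real time: 61366 / (24) = 30683/12 s.
Target frame: (30683/12) × (30000/1001) = 76707500/1001 ≈ 76630.869 → 76631.
At 30 labels/s: frame 76631 → 00:42:34:11.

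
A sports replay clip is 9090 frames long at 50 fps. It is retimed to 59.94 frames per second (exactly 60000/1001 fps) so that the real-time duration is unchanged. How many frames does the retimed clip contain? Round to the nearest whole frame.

Frames at target rate = 9090 × (60000/1001) / (50) = 10908000/1001 ≈ 10897.103.
Nearest whole frame: 10897.

10897 frames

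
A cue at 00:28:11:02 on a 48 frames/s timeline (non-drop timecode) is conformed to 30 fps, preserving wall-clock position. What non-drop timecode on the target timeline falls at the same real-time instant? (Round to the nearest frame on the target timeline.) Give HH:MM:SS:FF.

00:28:11:01

Source frame index: (0×3600 + 28×60 + 11) × 48 + 2 = 81170.
Real time: 81170 / (48) = 40585/24 s.
Target frame: (40585/24) × (30) = 202925/4 ≈ 50731.250 → 50731.
At 30 labels/s: frame 50731 → 00:28:11:01.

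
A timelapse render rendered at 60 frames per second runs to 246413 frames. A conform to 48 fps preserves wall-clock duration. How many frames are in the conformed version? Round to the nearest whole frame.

197130 frames

Frames at target rate = 246413 × (48) / (60) = 985652/5 ≈ 197130.400.
Nearest whole frame: 197130.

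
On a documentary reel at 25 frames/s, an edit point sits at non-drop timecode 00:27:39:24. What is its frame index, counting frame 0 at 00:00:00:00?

41499

Total seconds to the label: (0 × 3600 + 27 × 60 + 39) = 1659.
Frame index = 1659 × 25 + 24 = 41499.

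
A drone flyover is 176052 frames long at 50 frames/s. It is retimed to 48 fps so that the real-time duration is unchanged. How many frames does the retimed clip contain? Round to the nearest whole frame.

Frames at target rate = 176052 × (48) / (50) = 4225248/25 ≈ 169009.920.
Nearest whole frame: 169010.

169010 frames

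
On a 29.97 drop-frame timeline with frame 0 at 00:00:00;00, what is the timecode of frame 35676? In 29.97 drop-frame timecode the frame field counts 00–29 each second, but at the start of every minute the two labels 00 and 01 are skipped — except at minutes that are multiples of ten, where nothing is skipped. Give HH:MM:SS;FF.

00:19:50;12

Ten DF minutes hold 17982 frames, so frame 35676 lies in block 1 (frames 17982–35963) with 17694 frames into that block.
The block's first minute is 1800 frames and the rest 1798 each; 17694 frames reaches minute 9, so 1 × 18 + 9 × 2 = 36 labels have been skipped so far.
Adding those back, label number 35676 + 36 = 35712 at 30 labels/s is 1190 s + 12 f = 0 h 19 min 50 s frame 12, i.e. 00:19:50;12.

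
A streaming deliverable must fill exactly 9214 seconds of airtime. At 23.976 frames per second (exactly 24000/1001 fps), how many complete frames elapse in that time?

Frames = 9214 × 24000/1001 = 221136000/1001 ≈ 220915.0849.
Complete frames: 220915.

220915 frames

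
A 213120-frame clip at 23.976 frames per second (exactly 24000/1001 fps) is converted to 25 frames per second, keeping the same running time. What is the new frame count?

222222 frames

Target frames = source frames × (target rate / source rate) = 213120 × (25)/(24000/1001) = 213120 × 1001/960 = 222222.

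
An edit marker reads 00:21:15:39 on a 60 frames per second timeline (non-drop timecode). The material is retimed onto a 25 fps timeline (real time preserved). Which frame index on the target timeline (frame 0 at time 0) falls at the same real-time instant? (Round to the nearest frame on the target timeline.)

frame 31891

Source frame index: (0×3600 + 21×60 + 15) × 60 + 39 = 76539.
Real time: 76539 / (60) = 25513/20 s.
Target frame: (25513/20) × (25) = 127565/4 ≈ 31891.250 → 31891.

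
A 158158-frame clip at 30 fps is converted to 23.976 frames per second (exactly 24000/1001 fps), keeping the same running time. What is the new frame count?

Target frames = source frames × (target rate / source rate) = 158158 × (24000/1001)/(30) = 158158 × 800/1001 = 126400.

126400 frames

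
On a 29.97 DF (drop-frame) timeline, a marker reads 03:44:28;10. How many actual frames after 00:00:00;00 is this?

Complete 10-minute blocks: 22, each 17982 frames → 395604.
Remaining 4 whole minutes in the current block: 1800 + 3 × 1798 = 7194 frames.
Within the current minute: 28 × 30 + 10 − 2 = 848 (labels ;00/;01 skipped at this minute). Total = 395604 + 7194 + 848 = 403646.

403646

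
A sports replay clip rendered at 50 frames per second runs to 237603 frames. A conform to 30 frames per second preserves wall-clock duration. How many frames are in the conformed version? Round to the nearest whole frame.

142562 frames

Frames at target rate = 237603 × (30) / (50) = 712809/5 ≈ 142561.800.
Nearest whole frame: 142562.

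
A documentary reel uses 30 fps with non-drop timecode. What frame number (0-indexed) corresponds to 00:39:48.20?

71660

Total seconds to the label: (0 × 3600 + 39 × 60 + 48) = 2388.
Frame index = 2388 × 30 + 20 = 71660.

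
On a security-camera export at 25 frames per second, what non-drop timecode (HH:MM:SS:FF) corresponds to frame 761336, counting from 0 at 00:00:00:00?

761336 ÷ 25 = 30453 full seconds, remainder 11 frames.
30453 s = 8 h 27 min 33 s.
Timecode: 08:27:33:11.

08:27:33:11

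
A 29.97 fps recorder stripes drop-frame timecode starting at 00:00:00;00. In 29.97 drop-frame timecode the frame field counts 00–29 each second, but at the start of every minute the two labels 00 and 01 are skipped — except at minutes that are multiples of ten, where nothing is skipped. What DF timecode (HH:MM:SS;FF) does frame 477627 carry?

04:25:36;25

Ten DF minutes hold 17982 frames, so frame 477627 lies in block 26 (frames 467532–485513) with 10095 frames into that block.
The block's first minute is 1800 frames and the rest 1798 each; 10095 frames reaches minute 5, so 26 × 18 + 5 × 2 = 478 labels have been skipped so far.
Adding those back, label number 477627 + 478 = 478105 at 30 labels/s is 15936 s + 25 f = 4 h 25 min 36 s frame 25, i.e. 04:25:36;25.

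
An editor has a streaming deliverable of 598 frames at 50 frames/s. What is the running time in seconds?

Running time = 598 / (50) = 11.96 s.

11.96 seconds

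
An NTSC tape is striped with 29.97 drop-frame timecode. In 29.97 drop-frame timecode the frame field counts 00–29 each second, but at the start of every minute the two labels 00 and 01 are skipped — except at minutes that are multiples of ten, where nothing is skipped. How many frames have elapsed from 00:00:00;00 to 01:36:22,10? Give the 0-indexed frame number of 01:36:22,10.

173296

Complete 10-minute blocks: 9, each 17982 frames → 161838.
Remaining 6 whole minutes in the current block: 1800 + 5 × 1798 = 10790 frames.
Within the current minute: 22 × 30 + 10 − 2 = 668 (labels ;00/;01 skipped at this minute). Total = 161838 + 10790 + 668 = 173296.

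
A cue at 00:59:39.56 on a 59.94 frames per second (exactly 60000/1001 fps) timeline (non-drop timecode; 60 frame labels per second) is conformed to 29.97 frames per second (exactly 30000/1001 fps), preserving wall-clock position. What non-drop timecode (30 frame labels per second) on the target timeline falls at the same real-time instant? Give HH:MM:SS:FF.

00:59:39:28

Source frame index: (0×3600 + 59×60 + 39) × 60 + 56 = 214796.
Real time: 214796 / (60000/1001) = 53752699/15000 s.
Target frame: (53752699/15000) × (30000/1001) = 107398.
At 30 labels/s: frame 107398 → 00:59:39:28.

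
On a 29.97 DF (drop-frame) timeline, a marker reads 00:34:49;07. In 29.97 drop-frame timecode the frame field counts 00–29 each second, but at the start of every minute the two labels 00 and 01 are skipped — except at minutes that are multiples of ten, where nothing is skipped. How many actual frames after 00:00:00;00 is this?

As if non-drop at 30 labels/s: (0 × 3600 + 34 × 60 + 49) × 30 + 7 = 62677.
Minute boundaries passed: 34; those not divisible by 10: 34 − 3 = 31; dropped labels = 2 × 31 = 62.
Actual frame index = 62677 − 62 = 62615.

62615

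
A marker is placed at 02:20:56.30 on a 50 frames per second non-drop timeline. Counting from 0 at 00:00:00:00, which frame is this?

Total seconds to the label: (2 × 3600 + 20 × 60 + 56) = 8456.
Frame index = 8456 × 50 + 30 = 422830.

422830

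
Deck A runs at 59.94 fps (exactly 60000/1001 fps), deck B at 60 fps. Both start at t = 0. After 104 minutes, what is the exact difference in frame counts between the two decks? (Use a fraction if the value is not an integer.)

28800/77 frames

104 min = 6240 s.
A emits 60000/1001 × 6240 = 28800000/77 frames; B emits 60 × 6240 = 374400.
Difference = 28800/77 frames (≈ 374.0260); B is ahead of A.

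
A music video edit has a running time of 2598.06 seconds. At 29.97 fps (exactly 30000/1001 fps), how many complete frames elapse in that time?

77863 frames

Frames = 2598.06 × 30000/1001 = 77941800/1001 ≈ 77863.9361.
Complete frames: 77863.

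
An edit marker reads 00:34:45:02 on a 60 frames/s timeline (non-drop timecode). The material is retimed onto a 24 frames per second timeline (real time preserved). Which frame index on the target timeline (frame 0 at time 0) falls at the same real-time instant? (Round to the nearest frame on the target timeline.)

Source frame index: (0×3600 + 34×60 + 45) × 60 + 2 = 125102.
Real time: 125102 / (60) = 62551/30 s.
Target frame: (62551/30) × (24) = 250204/5 ≈ 50040.800 → 50041.

frame 50041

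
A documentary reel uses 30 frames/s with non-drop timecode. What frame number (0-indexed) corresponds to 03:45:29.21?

Total seconds to the label: (3 × 3600 + 45 × 60 + 29) = 13529.
Frame index = 13529 × 30 + 21 = 405891.

frame 405891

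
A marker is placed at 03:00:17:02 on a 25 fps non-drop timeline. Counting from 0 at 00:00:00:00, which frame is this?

Total seconds to the label: (3 × 3600 + 0 × 60 + 17) = 10817.
Frame index = 10817 × 25 + 2 = 270427.

270427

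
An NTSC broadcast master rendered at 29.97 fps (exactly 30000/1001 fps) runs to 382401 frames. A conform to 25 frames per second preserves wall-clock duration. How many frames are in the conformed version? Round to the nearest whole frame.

318986 frames

Frames at target rate = 382401 × (25) / (30000/1001) = 127594467/400 ≈ 318986.167.
Nearest whole frame: 318986.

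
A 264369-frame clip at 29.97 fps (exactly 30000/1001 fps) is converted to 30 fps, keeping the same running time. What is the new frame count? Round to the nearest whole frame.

264633 frames

Frames at target rate = 264369 × (30) / (30000/1001) = 264633369/1000 ≈ 264633.369.
Nearest whole frame: 264633.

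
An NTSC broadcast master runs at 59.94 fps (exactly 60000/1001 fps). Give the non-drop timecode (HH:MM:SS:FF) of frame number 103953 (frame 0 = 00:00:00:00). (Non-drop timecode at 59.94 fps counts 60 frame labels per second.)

103953 ÷ 60 = 1732 full seconds, remainder 33 frames.
1732 s = 0 h 28 min 52 s.
Timecode: 00:28:52:33.

00:28:52:33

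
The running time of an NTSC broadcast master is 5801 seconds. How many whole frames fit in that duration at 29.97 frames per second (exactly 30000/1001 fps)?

173856 frames

Frames = 5801 × 30000/1001 = 174030000/1001 ≈ 173856.1439.
Complete frames: 173856.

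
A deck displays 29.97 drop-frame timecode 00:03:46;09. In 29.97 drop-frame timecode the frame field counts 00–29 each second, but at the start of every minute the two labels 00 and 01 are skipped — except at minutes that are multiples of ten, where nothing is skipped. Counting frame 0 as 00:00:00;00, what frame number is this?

6783

As if non-drop at 30 labels/s: (0 × 3600 + 3 × 60 + 46) × 30 + 9 = 6789.
Minute boundaries passed: 3; those not divisible by 10: 3 − 0 = 3; dropped labels = 2 × 3 = 6.
Actual frame index = 6789 − 6 = 6783.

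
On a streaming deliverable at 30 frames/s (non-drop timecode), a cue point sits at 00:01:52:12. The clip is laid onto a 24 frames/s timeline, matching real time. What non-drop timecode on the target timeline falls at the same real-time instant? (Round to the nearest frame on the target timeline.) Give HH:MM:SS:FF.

00:01:52:10

Source frame index: (0×3600 + 1×60 + 52) × 30 + 12 = 3372.
Real time: 3372 / (30) = 562/5 s.
Target frame: (562/5) × (24) = 13488/5 ≈ 2697.600 → 2698.
At 24 labels/s: frame 2698 → 00:01:52:10.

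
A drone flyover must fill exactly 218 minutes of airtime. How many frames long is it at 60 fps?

784800 frames

218 min = 13080 s.
Frames = 13080 × 60 = 784800.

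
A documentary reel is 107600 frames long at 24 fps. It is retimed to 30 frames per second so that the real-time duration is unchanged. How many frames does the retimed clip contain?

134500 frames

Target frames = source frames × (target rate / source rate) = 107600 × (30)/(24) = 107600 × 5/4 = 134500.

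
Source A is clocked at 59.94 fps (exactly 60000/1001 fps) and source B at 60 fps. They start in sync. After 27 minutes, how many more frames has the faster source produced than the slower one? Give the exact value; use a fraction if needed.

97200/1001 frames

27 min = 1620 s.
A emits 60000/1001 × 1620 = 97200000/1001 frames; B emits 60 × 1620 = 97200.
Difference = 97200/1001 frames (≈ 97.1029); B is ahead of A.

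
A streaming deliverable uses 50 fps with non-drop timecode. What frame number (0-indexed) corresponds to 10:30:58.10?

1892910

Total seconds to the label: (10 × 3600 + 30 × 60 + 58) = 37858.
Frame index = 37858 × 50 + 10 = 1892910.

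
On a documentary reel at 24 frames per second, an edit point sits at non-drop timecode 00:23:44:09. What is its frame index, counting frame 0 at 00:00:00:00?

34185

Total seconds to the label: (0 × 3600 + 23 × 60 + 44) = 1424.
Frame index = 1424 × 24 + 9 = 34185.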